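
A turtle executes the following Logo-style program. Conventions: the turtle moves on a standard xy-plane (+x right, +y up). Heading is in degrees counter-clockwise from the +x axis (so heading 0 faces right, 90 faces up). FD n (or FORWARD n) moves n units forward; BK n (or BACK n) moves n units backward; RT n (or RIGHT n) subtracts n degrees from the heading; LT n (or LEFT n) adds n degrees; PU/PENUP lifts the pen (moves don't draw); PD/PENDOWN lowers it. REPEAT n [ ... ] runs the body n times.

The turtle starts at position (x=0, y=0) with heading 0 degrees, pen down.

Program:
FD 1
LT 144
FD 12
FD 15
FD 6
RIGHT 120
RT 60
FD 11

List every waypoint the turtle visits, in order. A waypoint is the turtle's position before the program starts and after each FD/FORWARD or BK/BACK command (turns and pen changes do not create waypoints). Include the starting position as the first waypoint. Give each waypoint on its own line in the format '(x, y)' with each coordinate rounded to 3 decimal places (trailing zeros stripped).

Answer: (0, 0)
(1, 0)
(-8.708, 7.053)
(-20.843, 15.87)
(-25.698, 19.397)
(-16.798, 12.931)

Derivation:
Executing turtle program step by step:
Start: pos=(0,0), heading=0, pen down
FD 1: (0,0) -> (1,0) [heading=0, draw]
LT 144: heading 0 -> 144
FD 12: (1,0) -> (-8.708,7.053) [heading=144, draw]
FD 15: (-8.708,7.053) -> (-20.843,15.87) [heading=144, draw]
FD 6: (-20.843,15.87) -> (-25.698,19.397) [heading=144, draw]
RT 120: heading 144 -> 24
RT 60: heading 24 -> 324
FD 11: (-25.698,19.397) -> (-16.798,12.931) [heading=324, draw]
Final: pos=(-16.798,12.931), heading=324, 5 segment(s) drawn
Waypoints (6 total):
(0, 0)
(1, 0)
(-8.708, 7.053)
(-20.843, 15.87)
(-25.698, 19.397)
(-16.798, 12.931)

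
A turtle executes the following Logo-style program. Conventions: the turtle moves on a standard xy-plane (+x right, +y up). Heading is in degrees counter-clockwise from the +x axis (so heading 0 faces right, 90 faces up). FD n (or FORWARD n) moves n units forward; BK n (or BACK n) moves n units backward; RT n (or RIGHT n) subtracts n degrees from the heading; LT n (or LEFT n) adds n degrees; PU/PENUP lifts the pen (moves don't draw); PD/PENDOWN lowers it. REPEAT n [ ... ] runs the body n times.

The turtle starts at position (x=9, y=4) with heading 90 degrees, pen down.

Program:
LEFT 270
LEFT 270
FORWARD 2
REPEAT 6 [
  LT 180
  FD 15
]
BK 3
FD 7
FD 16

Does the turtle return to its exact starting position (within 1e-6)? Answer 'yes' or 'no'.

Executing turtle program step by step:
Start: pos=(9,4), heading=90, pen down
LT 270: heading 90 -> 0
LT 270: heading 0 -> 270
FD 2: (9,4) -> (9,2) [heading=270, draw]
REPEAT 6 [
  -- iteration 1/6 --
  LT 180: heading 270 -> 90
  FD 15: (9,2) -> (9,17) [heading=90, draw]
  -- iteration 2/6 --
  LT 180: heading 90 -> 270
  FD 15: (9,17) -> (9,2) [heading=270, draw]
  -- iteration 3/6 --
  LT 180: heading 270 -> 90
  FD 15: (9,2) -> (9,17) [heading=90, draw]
  -- iteration 4/6 --
  LT 180: heading 90 -> 270
  FD 15: (9,17) -> (9,2) [heading=270, draw]
  -- iteration 5/6 --
  LT 180: heading 270 -> 90
  FD 15: (9,2) -> (9,17) [heading=90, draw]
  -- iteration 6/6 --
  LT 180: heading 90 -> 270
  FD 15: (9,17) -> (9,2) [heading=270, draw]
]
BK 3: (9,2) -> (9,5) [heading=270, draw]
FD 7: (9,5) -> (9,-2) [heading=270, draw]
FD 16: (9,-2) -> (9,-18) [heading=270, draw]
Final: pos=(9,-18), heading=270, 10 segment(s) drawn

Start position: (9, 4)
Final position: (9, -18)
Distance = 22; >= 1e-6 -> NOT closed

Answer: no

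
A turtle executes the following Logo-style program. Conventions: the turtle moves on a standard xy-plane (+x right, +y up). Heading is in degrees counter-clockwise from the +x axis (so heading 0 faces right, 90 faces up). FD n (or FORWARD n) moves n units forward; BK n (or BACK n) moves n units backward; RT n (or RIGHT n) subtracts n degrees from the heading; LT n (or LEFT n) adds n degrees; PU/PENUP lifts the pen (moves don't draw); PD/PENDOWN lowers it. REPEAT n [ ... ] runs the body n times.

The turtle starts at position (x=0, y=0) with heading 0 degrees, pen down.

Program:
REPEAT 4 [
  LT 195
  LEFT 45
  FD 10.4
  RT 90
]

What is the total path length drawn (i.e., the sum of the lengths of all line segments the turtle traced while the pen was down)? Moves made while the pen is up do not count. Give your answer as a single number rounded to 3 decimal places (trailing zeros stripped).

Executing turtle program step by step:
Start: pos=(0,0), heading=0, pen down
REPEAT 4 [
  -- iteration 1/4 --
  LT 195: heading 0 -> 195
  LT 45: heading 195 -> 240
  FD 10.4: (0,0) -> (-5.2,-9.007) [heading=240, draw]
  RT 90: heading 240 -> 150
  -- iteration 2/4 --
  LT 195: heading 150 -> 345
  LT 45: heading 345 -> 30
  FD 10.4: (-5.2,-9.007) -> (3.807,-3.807) [heading=30, draw]
  RT 90: heading 30 -> 300
  -- iteration 3/4 --
  LT 195: heading 300 -> 135
  LT 45: heading 135 -> 180
  FD 10.4: (3.807,-3.807) -> (-6.593,-3.807) [heading=180, draw]
  RT 90: heading 180 -> 90
  -- iteration 4/4 --
  LT 195: heading 90 -> 285
  LT 45: heading 285 -> 330
  FD 10.4: (-6.593,-3.807) -> (2.413,-9.007) [heading=330, draw]
  RT 90: heading 330 -> 240
]
Final: pos=(2.413,-9.007), heading=240, 4 segment(s) drawn

Segment lengths:
  seg 1: (0,0) -> (-5.2,-9.007), length = 10.4
  seg 2: (-5.2,-9.007) -> (3.807,-3.807), length = 10.4
  seg 3: (3.807,-3.807) -> (-6.593,-3.807), length = 10.4
  seg 4: (-6.593,-3.807) -> (2.413,-9.007), length = 10.4
Total = 41.6

Answer: 41.6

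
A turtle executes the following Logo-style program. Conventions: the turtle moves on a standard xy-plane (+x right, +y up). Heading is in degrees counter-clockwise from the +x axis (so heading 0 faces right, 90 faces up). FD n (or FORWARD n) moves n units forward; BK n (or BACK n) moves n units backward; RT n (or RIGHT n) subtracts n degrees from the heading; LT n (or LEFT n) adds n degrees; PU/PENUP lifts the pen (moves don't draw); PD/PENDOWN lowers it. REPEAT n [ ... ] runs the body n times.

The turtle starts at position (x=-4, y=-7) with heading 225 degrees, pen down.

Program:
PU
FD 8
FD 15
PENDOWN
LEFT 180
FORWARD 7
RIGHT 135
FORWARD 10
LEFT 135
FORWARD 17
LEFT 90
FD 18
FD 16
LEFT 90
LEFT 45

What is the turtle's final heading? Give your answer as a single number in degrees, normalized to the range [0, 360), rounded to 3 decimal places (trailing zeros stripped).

Executing turtle program step by step:
Start: pos=(-4,-7), heading=225, pen down
PU: pen up
FD 8: (-4,-7) -> (-9.657,-12.657) [heading=225, move]
FD 15: (-9.657,-12.657) -> (-20.263,-23.263) [heading=225, move]
PD: pen down
LT 180: heading 225 -> 45
FD 7: (-20.263,-23.263) -> (-15.314,-18.314) [heading=45, draw]
RT 135: heading 45 -> 270
FD 10: (-15.314,-18.314) -> (-15.314,-28.314) [heading=270, draw]
LT 135: heading 270 -> 45
FD 17: (-15.314,-28.314) -> (-3.293,-16.293) [heading=45, draw]
LT 90: heading 45 -> 135
FD 18: (-3.293,-16.293) -> (-16.021,-3.565) [heading=135, draw]
FD 16: (-16.021,-3.565) -> (-27.335,7.749) [heading=135, draw]
LT 90: heading 135 -> 225
LT 45: heading 225 -> 270
Final: pos=(-27.335,7.749), heading=270, 5 segment(s) drawn

Answer: 270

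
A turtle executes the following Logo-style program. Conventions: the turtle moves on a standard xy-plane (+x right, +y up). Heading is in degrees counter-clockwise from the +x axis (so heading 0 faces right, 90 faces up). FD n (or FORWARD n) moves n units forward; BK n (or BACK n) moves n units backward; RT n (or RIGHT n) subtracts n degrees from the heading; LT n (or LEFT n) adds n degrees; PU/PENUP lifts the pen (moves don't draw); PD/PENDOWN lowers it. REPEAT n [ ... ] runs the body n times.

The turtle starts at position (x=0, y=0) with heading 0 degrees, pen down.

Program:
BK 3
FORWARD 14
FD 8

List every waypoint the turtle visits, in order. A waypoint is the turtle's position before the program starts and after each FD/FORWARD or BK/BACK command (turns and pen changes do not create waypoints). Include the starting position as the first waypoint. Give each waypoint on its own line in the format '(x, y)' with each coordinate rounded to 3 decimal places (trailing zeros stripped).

Answer: (0, 0)
(-3, 0)
(11, 0)
(19, 0)

Derivation:
Executing turtle program step by step:
Start: pos=(0,0), heading=0, pen down
BK 3: (0,0) -> (-3,0) [heading=0, draw]
FD 14: (-3,0) -> (11,0) [heading=0, draw]
FD 8: (11,0) -> (19,0) [heading=0, draw]
Final: pos=(19,0), heading=0, 3 segment(s) drawn
Waypoints (4 total):
(0, 0)
(-3, 0)
(11, 0)
(19, 0)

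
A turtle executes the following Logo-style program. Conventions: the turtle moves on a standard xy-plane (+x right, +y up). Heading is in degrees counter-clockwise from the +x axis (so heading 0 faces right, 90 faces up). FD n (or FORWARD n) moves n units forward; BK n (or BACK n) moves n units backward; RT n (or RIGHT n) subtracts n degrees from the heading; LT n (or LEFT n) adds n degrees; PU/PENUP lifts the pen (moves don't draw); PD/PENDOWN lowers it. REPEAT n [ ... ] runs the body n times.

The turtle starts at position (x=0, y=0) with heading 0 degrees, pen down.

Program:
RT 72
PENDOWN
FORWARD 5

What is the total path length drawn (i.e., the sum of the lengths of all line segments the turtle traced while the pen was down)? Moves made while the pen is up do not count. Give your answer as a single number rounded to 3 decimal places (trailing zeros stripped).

Executing turtle program step by step:
Start: pos=(0,0), heading=0, pen down
RT 72: heading 0 -> 288
PD: pen down
FD 5: (0,0) -> (1.545,-4.755) [heading=288, draw]
Final: pos=(1.545,-4.755), heading=288, 1 segment(s) drawn

Segment lengths:
  seg 1: (0,0) -> (1.545,-4.755), length = 5
Total = 5

Answer: 5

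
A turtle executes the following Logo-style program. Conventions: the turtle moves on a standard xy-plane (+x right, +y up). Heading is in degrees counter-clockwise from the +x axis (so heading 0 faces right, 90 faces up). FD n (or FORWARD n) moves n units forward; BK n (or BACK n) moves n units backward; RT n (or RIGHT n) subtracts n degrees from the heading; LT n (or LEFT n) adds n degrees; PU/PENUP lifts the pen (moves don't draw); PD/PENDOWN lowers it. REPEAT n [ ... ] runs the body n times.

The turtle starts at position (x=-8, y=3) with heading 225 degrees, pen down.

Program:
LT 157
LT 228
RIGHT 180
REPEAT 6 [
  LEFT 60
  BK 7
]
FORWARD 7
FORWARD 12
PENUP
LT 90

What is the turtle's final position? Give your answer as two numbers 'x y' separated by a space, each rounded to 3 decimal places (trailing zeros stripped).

Answer: -1.502 20.854

Derivation:
Executing turtle program step by step:
Start: pos=(-8,3), heading=225, pen down
LT 157: heading 225 -> 22
LT 228: heading 22 -> 250
RT 180: heading 250 -> 70
REPEAT 6 [
  -- iteration 1/6 --
  LT 60: heading 70 -> 130
  BK 7: (-8,3) -> (-3.5,-2.362) [heading=130, draw]
  -- iteration 2/6 --
  LT 60: heading 130 -> 190
  BK 7: (-3.5,-2.362) -> (3.393,-1.147) [heading=190, draw]
  -- iteration 3/6 --
  LT 60: heading 190 -> 250
  BK 7: (3.393,-1.147) -> (5.787,5.431) [heading=250, draw]
  -- iteration 4/6 --
  LT 60: heading 250 -> 310
  BK 7: (5.787,5.431) -> (1.288,10.793) [heading=310, draw]
  -- iteration 5/6 --
  LT 60: heading 310 -> 10
  BK 7: (1.288,10.793) -> (-5.606,9.578) [heading=10, draw]
  -- iteration 6/6 --
  LT 60: heading 10 -> 70
  BK 7: (-5.606,9.578) -> (-8,3) [heading=70, draw]
]
FD 7: (-8,3) -> (-5.606,9.578) [heading=70, draw]
FD 12: (-5.606,9.578) -> (-1.502,20.854) [heading=70, draw]
PU: pen up
LT 90: heading 70 -> 160
Final: pos=(-1.502,20.854), heading=160, 8 segment(s) drawn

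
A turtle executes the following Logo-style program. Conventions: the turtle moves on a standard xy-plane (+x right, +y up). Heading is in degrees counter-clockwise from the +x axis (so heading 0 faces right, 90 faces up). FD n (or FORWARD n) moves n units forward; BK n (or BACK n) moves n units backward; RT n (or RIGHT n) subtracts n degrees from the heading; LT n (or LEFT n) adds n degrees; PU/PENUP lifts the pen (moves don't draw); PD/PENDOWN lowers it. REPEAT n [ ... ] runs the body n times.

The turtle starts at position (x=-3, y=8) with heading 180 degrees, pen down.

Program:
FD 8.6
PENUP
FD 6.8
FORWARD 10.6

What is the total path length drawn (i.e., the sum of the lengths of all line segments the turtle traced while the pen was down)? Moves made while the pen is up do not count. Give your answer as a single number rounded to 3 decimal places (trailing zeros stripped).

Answer: 8.6

Derivation:
Executing turtle program step by step:
Start: pos=(-3,8), heading=180, pen down
FD 8.6: (-3,8) -> (-11.6,8) [heading=180, draw]
PU: pen up
FD 6.8: (-11.6,8) -> (-18.4,8) [heading=180, move]
FD 10.6: (-18.4,8) -> (-29,8) [heading=180, move]
Final: pos=(-29,8), heading=180, 1 segment(s) drawn

Segment lengths:
  seg 1: (-3,8) -> (-11.6,8), length = 8.6
Total = 8.6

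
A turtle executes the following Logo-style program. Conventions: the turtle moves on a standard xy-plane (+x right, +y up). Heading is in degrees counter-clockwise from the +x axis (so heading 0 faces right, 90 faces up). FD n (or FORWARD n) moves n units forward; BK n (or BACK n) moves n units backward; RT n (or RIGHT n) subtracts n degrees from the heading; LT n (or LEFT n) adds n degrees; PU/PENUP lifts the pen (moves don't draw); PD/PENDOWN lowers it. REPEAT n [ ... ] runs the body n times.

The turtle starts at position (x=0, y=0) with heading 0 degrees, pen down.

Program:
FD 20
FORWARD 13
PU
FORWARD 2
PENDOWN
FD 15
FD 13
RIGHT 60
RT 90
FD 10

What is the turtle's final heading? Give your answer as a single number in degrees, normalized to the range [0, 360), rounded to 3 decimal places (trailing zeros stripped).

Executing turtle program step by step:
Start: pos=(0,0), heading=0, pen down
FD 20: (0,0) -> (20,0) [heading=0, draw]
FD 13: (20,0) -> (33,0) [heading=0, draw]
PU: pen up
FD 2: (33,0) -> (35,0) [heading=0, move]
PD: pen down
FD 15: (35,0) -> (50,0) [heading=0, draw]
FD 13: (50,0) -> (63,0) [heading=0, draw]
RT 60: heading 0 -> 300
RT 90: heading 300 -> 210
FD 10: (63,0) -> (54.34,-5) [heading=210, draw]
Final: pos=(54.34,-5), heading=210, 5 segment(s) drawn

Answer: 210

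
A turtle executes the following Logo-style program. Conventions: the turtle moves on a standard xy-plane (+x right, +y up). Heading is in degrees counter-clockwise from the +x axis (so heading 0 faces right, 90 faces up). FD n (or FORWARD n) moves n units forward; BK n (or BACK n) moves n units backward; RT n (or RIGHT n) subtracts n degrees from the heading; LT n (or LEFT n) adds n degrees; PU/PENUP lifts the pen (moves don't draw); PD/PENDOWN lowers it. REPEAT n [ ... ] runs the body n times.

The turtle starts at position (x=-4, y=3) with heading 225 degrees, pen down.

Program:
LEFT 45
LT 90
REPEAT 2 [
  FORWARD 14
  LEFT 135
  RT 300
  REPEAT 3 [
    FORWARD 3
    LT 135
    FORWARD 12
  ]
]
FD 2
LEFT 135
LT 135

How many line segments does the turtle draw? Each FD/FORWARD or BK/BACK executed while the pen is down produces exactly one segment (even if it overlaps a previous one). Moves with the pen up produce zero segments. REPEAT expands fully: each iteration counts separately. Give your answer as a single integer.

Executing turtle program step by step:
Start: pos=(-4,3), heading=225, pen down
LT 45: heading 225 -> 270
LT 90: heading 270 -> 0
REPEAT 2 [
  -- iteration 1/2 --
  FD 14: (-4,3) -> (10,3) [heading=0, draw]
  LT 135: heading 0 -> 135
  RT 300: heading 135 -> 195
  REPEAT 3 [
    -- iteration 1/3 --
    FD 3: (10,3) -> (7.102,2.224) [heading=195, draw]
    LT 135: heading 195 -> 330
    FD 12: (7.102,2.224) -> (17.495,-3.776) [heading=330, draw]
    -- iteration 2/3 --
    FD 3: (17.495,-3.776) -> (20.093,-5.276) [heading=330, draw]
    LT 135: heading 330 -> 105
    FD 12: (20.093,-5.276) -> (16.987,6.315) [heading=105, draw]
    -- iteration 3/3 --
    FD 3: (16.987,6.315) -> (16.21,9.212) [heading=105, draw]
    LT 135: heading 105 -> 240
    FD 12: (16.21,9.212) -> (10.21,-1.18) [heading=240, draw]
  ]
  -- iteration 2/2 --
  FD 14: (10.21,-1.18) -> (3.21,-13.304) [heading=240, draw]
  LT 135: heading 240 -> 15
  RT 300: heading 15 -> 75
  REPEAT 3 [
    -- iteration 1/3 --
    FD 3: (3.21,-13.304) -> (3.987,-10.406) [heading=75, draw]
    LT 135: heading 75 -> 210
    FD 12: (3.987,-10.406) -> (-6.406,-16.406) [heading=210, draw]
    -- iteration 2/3 --
    FD 3: (-6.406,-16.406) -> (-9.004,-17.906) [heading=210, draw]
    LT 135: heading 210 -> 345
    FD 12: (-9.004,-17.906) -> (2.588,-21.012) [heading=345, draw]
    -- iteration 3/3 --
    FD 3: (2.588,-21.012) -> (5.485,-21.789) [heading=345, draw]
    LT 135: heading 345 -> 120
    FD 12: (5.485,-21.789) -> (-0.515,-11.396) [heading=120, draw]
  ]
]
FD 2: (-0.515,-11.396) -> (-1.515,-9.664) [heading=120, draw]
LT 135: heading 120 -> 255
LT 135: heading 255 -> 30
Final: pos=(-1.515,-9.664), heading=30, 15 segment(s) drawn
Segments drawn: 15

Answer: 15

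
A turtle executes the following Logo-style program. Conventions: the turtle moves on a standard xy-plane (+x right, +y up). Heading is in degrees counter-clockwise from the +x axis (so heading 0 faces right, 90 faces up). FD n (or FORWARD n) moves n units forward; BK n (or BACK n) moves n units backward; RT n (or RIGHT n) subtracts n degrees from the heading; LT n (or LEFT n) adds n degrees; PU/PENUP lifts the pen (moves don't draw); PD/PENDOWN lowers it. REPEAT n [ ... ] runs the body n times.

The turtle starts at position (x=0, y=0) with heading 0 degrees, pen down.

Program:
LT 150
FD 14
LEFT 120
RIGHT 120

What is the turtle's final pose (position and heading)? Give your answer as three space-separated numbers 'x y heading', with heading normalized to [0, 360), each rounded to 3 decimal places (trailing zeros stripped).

Executing turtle program step by step:
Start: pos=(0,0), heading=0, pen down
LT 150: heading 0 -> 150
FD 14: (0,0) -> (-12.124,7) [heading=150, draw]
LT 120: heading 150 -> 270
RT 120: heading 270 -> 150
Final: pos=(-12.124,7), heading=150, 1 segment(s) drawn

Answer: -12.124 7 150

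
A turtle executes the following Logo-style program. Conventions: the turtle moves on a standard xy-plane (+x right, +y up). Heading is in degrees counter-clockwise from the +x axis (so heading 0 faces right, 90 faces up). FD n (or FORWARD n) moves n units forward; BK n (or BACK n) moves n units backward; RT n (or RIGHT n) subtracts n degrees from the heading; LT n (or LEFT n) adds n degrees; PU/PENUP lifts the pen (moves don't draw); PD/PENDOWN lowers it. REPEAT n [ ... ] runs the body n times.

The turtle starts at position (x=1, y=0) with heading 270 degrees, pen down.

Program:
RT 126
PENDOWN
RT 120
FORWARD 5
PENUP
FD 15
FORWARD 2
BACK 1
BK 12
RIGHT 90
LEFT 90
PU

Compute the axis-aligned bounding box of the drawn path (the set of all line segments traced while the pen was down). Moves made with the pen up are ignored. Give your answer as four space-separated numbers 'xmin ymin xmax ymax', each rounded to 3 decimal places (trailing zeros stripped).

Executing turtle program step by step:
Start: pos=(1,0), heading=270, pen down
RT 126: heading 270 -> 144
PD: pen down
RT 120: heading 144 -> 24
FD 5: (1,0) -> (5.568,2.034) [heading=24, draw]
PU: pen up
FD 15: (5.568,2.034) -> (19.271,8.135) [heading=24, move]
FD 2: (19.271,8.135) -> (21.098,8.948) [heading=24, move]
BK 1: (21.098,8.948) -> (20.184,8.541) [heading=24, move]
BK 12: (20.184,8.541) -> (9.222,3.661) [heading=24, move]
RT 90: heading 24 -> 294
LT 90: heading 294 -> 24
PU: pen up
Final: pos=(9.222,3.661), heading=24, 1 segment(s) drawn

Segment endpoints: x in {1, 5.568}, y in {0, 2.034}
xmin=1, ymin=0, xmax=5.568, ymax=2.034

Answer: 1 0 5.568 2.034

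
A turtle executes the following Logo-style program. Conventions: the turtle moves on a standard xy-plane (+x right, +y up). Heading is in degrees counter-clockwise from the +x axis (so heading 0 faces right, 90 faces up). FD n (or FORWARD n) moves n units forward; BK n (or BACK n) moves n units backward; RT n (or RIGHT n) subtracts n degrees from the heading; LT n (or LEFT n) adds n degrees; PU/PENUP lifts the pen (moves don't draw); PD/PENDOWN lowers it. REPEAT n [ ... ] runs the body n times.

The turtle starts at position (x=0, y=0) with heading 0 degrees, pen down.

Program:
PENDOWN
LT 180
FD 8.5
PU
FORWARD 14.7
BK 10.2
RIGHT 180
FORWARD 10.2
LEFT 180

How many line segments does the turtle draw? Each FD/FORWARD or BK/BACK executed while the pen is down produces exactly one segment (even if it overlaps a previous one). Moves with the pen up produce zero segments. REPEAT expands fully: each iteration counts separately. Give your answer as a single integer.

Executing turtle program step by step:
Start: pos=(0,0), heading=0, pen down
PD: pen down
LT 180: heading 0 -> 180
FD 8.5: (0,0) -> (-8.5,0) [heading=180, draw]
PU: pen up
FD 14.7: (-8.5,0) -> (-23.2,0) [heading=180, move]
BK 10.2: (-23.2,0) -> (-13,0) [heading=180, move]
RT 180: heading 180 -> 0
FD 10.2: (-13,0) -> (-2.8,0) [heading=0, move]
LT 180: heading 0 -> 180
Final: pos=(-2.8,0), heading=180, 1 segment(s) drawn
Segments drawn: 1

Answer: 1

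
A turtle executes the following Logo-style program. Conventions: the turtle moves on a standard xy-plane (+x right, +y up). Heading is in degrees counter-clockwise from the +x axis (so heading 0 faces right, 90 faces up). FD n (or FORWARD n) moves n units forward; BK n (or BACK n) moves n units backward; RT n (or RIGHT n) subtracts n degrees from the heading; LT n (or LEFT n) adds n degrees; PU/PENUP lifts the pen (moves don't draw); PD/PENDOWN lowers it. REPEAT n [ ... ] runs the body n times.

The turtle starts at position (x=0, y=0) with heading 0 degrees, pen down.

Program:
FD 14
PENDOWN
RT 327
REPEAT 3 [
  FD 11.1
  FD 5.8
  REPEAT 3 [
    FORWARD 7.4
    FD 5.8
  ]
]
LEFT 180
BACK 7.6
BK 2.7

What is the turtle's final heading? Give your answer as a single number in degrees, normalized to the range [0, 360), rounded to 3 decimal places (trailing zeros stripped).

Answer: 213

Derivation:
Executing turtle program step by step:
Start: pos=(0,0), heading=0, pen down
FD 14: (0,0) -> (14,0) [heading=0, draw]
PD: pen down
RT 327: heading 0 -> 33
REPEAT 3 [
  -- iteration 1/3 --
  FD 11.1: (14,0) -> (23.309,6.045) [heading=33, draw]
  FD 5.8: (23.309,6.045) -> (28.174,9.204) [heading=33, draw]
  REPEAT 3 [
    -- iteration 1/3 --
    FD 7.4: (28.174,9.204) -> (34.38,13.235) [heading=33, draw]
    FD 5.8: (34.38,13.235) -> (39.244,16.394) [heading=33, draw]
    -- iteration 2/3 --
    FD 7.4: (39.244,16.394) -> (45.45,20.424) [heading=33, draw]
    FD 5.8: (45.45,20.424) -> (50.314,23.583) [heading=33, draw]
    -- iteration 3/3 --
    FD 7.4: (50.314,23.583) -> (56.521,27.613) [heading=33, draw]
    FD 5.8: (56.521,27.613) -> (61.385,30.772) [heading=33, draw]
  ]
  -- iteration 2/3 --
  FD 11.1: (61.385,30.772) -> (70.694,36.818) [heading=33, draw]
  FD 5.8: (70.694,36.818) -> (75.558,39.977) [heading=33, draw]
  REPEAT 3 [
    -- iteration 1/3 --
    FD 7.4: (75.558,39.977) -> (81.765,44.007) [heading=33, draw]
    FD 5.8: (81.765,44.007) -> (86.629,47.166) [heading=33, draw]
    -- iteration 2/3 --
    FD 7.4: (86.629,47.166) -> (92.835,51.196) [heading=33, draw]
    FD 5.8: (92.835,51.196) -> (97.699,54.355) [heading=33, draw]
    -- iteration 3/3 --
    FD 7.4: (97.699,54.355) -> (103.905,58.385) [heading=33, draw]
    FD 5.8: (103.905,58.385) -> (108.77,61.544) [heading=33, draw]
  ]
  -- iteration 3/3 --
  FD 11.1: (108.77,61.544) -> (118.079,67.59) [heading=33, draw]
  FD 5.8: (118.079,67.59) -> (122.943,70.749) [heading=33, draw]
  REPEAT 3 [
    -- iteration 1/3 --
    FD 7.4: (122.943,70.749) -> (129.149,74.779) [heading=33, draw]
    FD 5.8: (129.149,74.779) -> (134.014,77.938) [heading=33, draw]
    -- iteration 2/3 --
    FD 7.4: (134.014,77.938) -> (140.22,81.968) [heading=33, draw]
    FD 5.8: (140.22,81.968) -> (145.084,85.127) [heading=33, draw]
    -- iteration 3/3 --
    FD 7.4: (145.084,85.127) -> (151.29,89.157) [heading=33, draw]
    FD 5.8: (151.29,89.157) -> (156.155,92.316) [heading=33, draw]
  ]
]
LT 180: heading 33 -> 213
BK 7.6: (156.155,92.316) -> (162.529,96.456) [heading=213, draw]
BK 2.7: (162.529,96.456) -> (164.793,97.926) [heading=213, draw]
Final: pos=(164.793,97.926), heading=213, 27 segment(s) drawn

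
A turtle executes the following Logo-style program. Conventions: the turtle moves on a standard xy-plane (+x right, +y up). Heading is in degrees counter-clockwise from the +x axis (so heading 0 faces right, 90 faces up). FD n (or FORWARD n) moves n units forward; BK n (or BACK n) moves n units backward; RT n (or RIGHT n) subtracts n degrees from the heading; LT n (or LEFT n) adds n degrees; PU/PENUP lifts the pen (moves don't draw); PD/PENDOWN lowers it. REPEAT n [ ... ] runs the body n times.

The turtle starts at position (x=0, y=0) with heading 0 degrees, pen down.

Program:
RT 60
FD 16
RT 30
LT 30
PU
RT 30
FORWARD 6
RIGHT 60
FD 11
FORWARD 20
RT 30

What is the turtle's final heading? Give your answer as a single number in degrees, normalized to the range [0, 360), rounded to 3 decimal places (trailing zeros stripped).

Answer: 180

Derivation:
Executing turtle program step by step:
Start: pos=(0,0), heading=0, pen down
RT 60: heading 0 -> 300
FD 16: (0,0) -> (8,-13.856) [heading=300, draw]
RT 30: heading 300 -> 270
LT 30: heading 270 -> 300
PU: pen up
RT 30: heading 300 -> 270
FD 6: (8,-13.856) -> (8,-19.856) [heading=270, move]
RT 60: heading 270 -> 210
FD 11: (8,-19.856) -> (-1.526,-25.356) [heading=210, move]
FD 20: (-1.526,-25.356) -> (-18.847,-35.356) [heading=210, move]
RT 30: heading 210 -> 180
Final: pos=(-18.847,-35.356), heading=180, 1 segment(s) drawn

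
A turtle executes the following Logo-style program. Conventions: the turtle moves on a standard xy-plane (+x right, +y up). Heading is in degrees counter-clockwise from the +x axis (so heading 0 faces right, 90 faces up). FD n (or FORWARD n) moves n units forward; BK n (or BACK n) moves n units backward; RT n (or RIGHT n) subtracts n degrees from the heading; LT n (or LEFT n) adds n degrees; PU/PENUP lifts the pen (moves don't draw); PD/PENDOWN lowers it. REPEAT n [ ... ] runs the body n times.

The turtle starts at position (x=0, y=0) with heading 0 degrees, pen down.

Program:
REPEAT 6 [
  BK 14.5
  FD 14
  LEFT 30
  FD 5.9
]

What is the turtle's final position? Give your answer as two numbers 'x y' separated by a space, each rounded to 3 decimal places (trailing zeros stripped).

Executing turtle program step by step:
Start: pos=(0,0), heading=0, pen down
REPEAT 6 [
  -- iteration 1/6 --
  BK 14.5: (0,0) -> (-14.5,0) [heading=0, draw]
  FD 14: (-14.5,0) -> (-0.5,0) [heading=0, draw]
  LT 30: heading 0 -> 30
  FD 5.9: (-0.5,0) -> (4.61,2.95) [heading=30, draw]
  -- iteration 2/6 --
  BK 14.5: (4.61,2.95) -> (-7.948,-4.3) [heading=30, draw]
  FD 14: (-7.948,-4.3) -> (4.177,2.7) [heading=30, draw]
  LT 30: heading 30 -> 60
  FD 5.9: (4.177,2.7) -> (7.127,7.81) [heading=60, draw]
  -- iteration 3/6 --
  BK 14.5: (7.127,7.81) -> (-0.123,-4.748) [heading=60, draw]
  FD 14: (-0.123,-4.748) -> (6.877,7.377) [heading=60, draw]
  LT 30: heading 60 -> 90
  FD 5.9: (6.877,7.377) -> (6.877,13.277) [heading=90, draw]
  -- iteration 4/6 --
  BK 14.5: (6.877,13.277) -> (6.877,-1.223) [heading=90, draw]
  FD 14: (6.877,-1.223) -> (6.877,12.777) [heading=90, draw]
  LT 30: heading 90 -> 120
  FD 5.9: (6.877,12.777) -> (3.927,17.886) [heading=120, draw]
  -- iteration 5/6 --
  BK 14.5: (3.927,17.886) -> (11.177,5.329) [heading=120, draw]
  FD 14: (11.177,5.329) -> (4.177,17.453) [heading=120, draw]
  LT 30: heading 120 -> 150
  FD 5.9: (4.177,17.453) -> (-0.933,20.403) [heading=150, draw]
  -- iteration 6/6 --
  BK 14.5: (-0.933,20.403) -> (11.624,13.153) [heading=150, draw]
  FD 14: (11.624,13.153) -> (-0.5,20.153) [heading=150, draw]
  LT 30: heading 150 -> 180
  FD 5.9: (-0.5,20.153) -> (-6.4,20.153) [heading=180, draw]
]
Final: pos=(-6.4,20.153), heading=180, 18 segment(s) drawn

Answer: -6.4 20.153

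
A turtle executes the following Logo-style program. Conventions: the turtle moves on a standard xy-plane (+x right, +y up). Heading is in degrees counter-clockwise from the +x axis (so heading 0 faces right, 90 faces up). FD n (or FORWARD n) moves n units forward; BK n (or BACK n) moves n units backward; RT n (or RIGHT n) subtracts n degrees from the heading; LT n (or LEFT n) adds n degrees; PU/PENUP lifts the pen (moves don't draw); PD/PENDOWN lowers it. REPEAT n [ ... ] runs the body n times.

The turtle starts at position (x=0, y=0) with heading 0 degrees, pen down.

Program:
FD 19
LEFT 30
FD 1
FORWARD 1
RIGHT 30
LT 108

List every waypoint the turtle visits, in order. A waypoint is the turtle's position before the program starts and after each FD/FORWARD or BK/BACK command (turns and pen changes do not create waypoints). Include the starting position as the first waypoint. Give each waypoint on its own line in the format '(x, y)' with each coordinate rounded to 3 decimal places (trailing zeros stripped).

Answer: (0, 0)
(19, 0)
(19.866, 0.5)
(20.732, 1)

Derivation:
Executing turtle program step by step:
Start: pos=(0,0), heading=0, pen down
FD 19: (0,0) -> (19,0) [heading=0, draw]
LT 30: heading 0 -> 30
FD 1: (19,0) -> (19.866,0.5) [heading=30, draw]
FD 1: (19.866,0.5) -> (20.732,1) [heading=30, draw]
RT 30: heading 30 -> 0
LT 108: heading 0 -> 108
Final: pos=(20.732,1), heading=108, 3 segment(s) drawn
Waypoints (4 total):
(0, 0)
(19, 0)
(19.866, 0.5)
(20.732, 1)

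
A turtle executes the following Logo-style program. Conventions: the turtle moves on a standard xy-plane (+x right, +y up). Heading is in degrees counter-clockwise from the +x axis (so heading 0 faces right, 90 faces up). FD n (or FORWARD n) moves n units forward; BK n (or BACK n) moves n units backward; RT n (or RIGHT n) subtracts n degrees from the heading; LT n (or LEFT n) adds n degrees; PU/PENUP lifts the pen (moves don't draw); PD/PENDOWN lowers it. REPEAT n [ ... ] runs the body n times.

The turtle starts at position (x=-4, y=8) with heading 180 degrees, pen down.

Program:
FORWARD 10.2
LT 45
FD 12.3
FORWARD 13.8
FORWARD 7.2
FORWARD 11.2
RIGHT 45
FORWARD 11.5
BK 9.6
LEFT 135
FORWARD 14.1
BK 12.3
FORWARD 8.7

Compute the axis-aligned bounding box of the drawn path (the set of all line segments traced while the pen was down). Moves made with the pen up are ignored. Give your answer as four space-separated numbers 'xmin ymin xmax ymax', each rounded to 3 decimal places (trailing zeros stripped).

Executing turtle program step by step:
Start: pos=(-4,8), heading=180, pen down
FD 10.2: (-4,8) -> (-14.2,8) [heading=180, draw]
LT 45: heading 180 -> 225
FD 12.3: (-14.2,8) -> (-22.897,-0.697) [heading=225, draw]
FD 13.8: (-22.897,-0.697) -> (-32.655,-10.455) [heading=225, draw]
FD 7.2: (-32.655,-10.455) -> (-37.747,-15.547) [heading=225, draw]
FD 11.2: (-37.747,-15.547) -> (-45.666,-23.466) [heading=225, draw]
RT 45: heading 225 -> 180
FD 11.5: (-45.666,-23.466) -> (-57.166,-23.466) [heading=180, draw]
BK 9.6: (-57.166,-23.466) -> (-47.566,-23.466) [heading=180, draw]
LT 135: heading 180 -> 315
FD 14.1: (-47.566,-23.466) -> (-37.596,-33.436) [heading=315, draw]
BK 12.3: (-37.596,-33.436) -> (-46.293,-24.739) [heading=315, draw]
FD 8.7: (-46.293,-24.739) -> (-40.142,-30.891) [heading=315, draw]
Final: pos=(-40.142,-30.891), heading=315, 10 segment(s) drawn

Segment endpoints: x in {-57.166, -47.566, -46.293, -45.666, -40.142, -37.747, -37.596, -32.655, -22.897, -14.2, -4}, y in {-33.436, -30.891, -24.739, -23.466, -15.547, -10.455, -0.697, 8, 8}
xmin=-57.166, ymin=-33.436, xmax=-4, ymax=8

Answer: -57.166 -33.436 -4 8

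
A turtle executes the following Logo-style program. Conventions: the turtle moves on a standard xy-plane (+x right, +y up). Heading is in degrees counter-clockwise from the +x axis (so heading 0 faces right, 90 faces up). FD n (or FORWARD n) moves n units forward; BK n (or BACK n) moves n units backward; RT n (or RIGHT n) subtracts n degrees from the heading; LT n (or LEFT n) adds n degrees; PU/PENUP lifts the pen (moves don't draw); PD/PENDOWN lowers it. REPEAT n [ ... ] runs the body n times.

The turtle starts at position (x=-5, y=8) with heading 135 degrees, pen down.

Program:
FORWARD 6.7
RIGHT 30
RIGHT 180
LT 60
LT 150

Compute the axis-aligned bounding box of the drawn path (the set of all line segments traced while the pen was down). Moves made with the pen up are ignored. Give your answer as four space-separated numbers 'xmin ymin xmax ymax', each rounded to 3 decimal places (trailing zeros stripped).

Executing turtle program step by step:
Start: pos=(-5,8), heading=135, pen down
FD 6.7: (-5,8) -> (-9.738,12.738) [heading=135, draw]
RT 30: heading 135 -> 105
RT 180: heading 105 -> 285
LT 60: heading 285 -> 345
LT 150: heading 345 -> 135
Final: pos=(-9.738,12.738), heading=135, 1 segment(s) drawn

Segment endpoints: x in {-9.738, -5}, y in {8, 12.738}
xmin=-9.738, ymin=8, xmax=-5, ymax=12.738

Answer: -9.738 8 -5 12.738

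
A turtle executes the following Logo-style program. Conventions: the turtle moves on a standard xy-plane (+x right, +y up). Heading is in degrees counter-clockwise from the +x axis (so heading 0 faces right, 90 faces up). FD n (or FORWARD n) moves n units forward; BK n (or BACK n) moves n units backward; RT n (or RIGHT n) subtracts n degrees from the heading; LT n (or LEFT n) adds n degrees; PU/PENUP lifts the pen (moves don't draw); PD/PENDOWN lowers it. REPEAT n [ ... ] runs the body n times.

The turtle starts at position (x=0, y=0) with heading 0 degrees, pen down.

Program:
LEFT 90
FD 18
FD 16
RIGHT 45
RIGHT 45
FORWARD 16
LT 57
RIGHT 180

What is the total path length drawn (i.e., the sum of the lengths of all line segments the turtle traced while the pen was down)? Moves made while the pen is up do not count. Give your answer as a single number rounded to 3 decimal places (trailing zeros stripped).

Answer: 50

Derivation:
Executing turtle program step by step:
Start: pos=(0,0), heading=0, pen down
LT 90: heading 0 -> 90
FD 18: (0,0) -> (0,18) [heading=90, draw]
FD 16: (0,18) -> (0,34) [heading=90, draw]
RT 45: heading 90 -> 45
RT 45: heading 45 -> 0
FD 16: (0,34) -> (16,34) [heading=0, draw]
LT 57: heading 0 -> 57
RT 180: heading 57 -> 237
Final: pos=(16,34), heading=237, 3 segment(s) drawn

Segment lengths:
  seg 1: (0,0) -> (0,18), length = 18
  seg 2: (0,18) -> (0,34), length = 16
  seg 3: (0,34) -> (16,34), length = 16
Total = 50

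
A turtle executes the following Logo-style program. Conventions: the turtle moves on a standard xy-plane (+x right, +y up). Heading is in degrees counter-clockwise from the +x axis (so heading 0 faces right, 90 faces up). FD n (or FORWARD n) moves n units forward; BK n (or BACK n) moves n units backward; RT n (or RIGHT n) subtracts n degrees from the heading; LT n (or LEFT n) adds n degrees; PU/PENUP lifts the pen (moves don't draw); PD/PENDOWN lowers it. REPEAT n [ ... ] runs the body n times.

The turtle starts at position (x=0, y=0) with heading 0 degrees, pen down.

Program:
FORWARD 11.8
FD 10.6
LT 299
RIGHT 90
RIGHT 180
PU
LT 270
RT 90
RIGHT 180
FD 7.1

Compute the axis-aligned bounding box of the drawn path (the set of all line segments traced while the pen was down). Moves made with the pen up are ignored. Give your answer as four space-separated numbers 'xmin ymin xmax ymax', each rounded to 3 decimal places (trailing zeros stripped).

Answer: 0 0 22.4 0

Derivation:
Executing turtle program step by step:
Start: pos=(0,0), heading=0, pen down
FD 11.8: (0,0) -> (11.8,0) [heading=0, draw]
FD 10.6: (11.8,0) -> (22.4,0) [heading=0, draw]
LT 299: heading 0 -> 299
RT 90: heading 299 -> 209
RT 180: heading 209 -> 29
PU: pen up
LT 270: heading 29 -> 299
RT 90: heading 299 -> 209
RT 180: heading 209 -> 29
FD 7.1: (22.4,0) -> (28.61,3.442) [heading=29, move]
Final: pos=(28.61,3.442), heading=29, 2 segment(s) drawn

Segment endpoints: x in {0, 11.8, 22.4}, y in {0}
xmin=0, ymin=0, xmax=22.4, ymax=0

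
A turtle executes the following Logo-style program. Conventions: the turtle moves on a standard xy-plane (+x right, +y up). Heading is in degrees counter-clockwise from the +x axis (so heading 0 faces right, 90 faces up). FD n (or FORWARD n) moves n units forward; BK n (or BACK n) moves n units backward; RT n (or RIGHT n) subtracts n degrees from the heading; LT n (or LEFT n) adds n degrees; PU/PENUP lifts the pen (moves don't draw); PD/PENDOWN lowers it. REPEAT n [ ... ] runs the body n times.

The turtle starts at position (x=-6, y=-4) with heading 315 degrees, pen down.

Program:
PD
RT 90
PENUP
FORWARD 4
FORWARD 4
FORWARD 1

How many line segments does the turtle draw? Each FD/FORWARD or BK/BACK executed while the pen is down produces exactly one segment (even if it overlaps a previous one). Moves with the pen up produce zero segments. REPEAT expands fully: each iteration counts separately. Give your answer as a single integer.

Executing turtle program step by step:
Start: pos=(-6,-4), heading=315, pen down
PD: pen down
RT 90: heading 315 -> 225
PU: pen up
FD 4: (-6,-4) -> (-8.828,-6.828) [heading=225, move]
FD 4: (-8.828,-6.828) -> (-11.657,-9.657) [heading=225, move]
FD 1: (-11.657,-9.657) -> (-12.364,-10.364) [heading=225, move]
Final: pos=(-12.364,-10.364), heading=225, 0 segment(s) drawn
Segments drawn: 0

Answer: 0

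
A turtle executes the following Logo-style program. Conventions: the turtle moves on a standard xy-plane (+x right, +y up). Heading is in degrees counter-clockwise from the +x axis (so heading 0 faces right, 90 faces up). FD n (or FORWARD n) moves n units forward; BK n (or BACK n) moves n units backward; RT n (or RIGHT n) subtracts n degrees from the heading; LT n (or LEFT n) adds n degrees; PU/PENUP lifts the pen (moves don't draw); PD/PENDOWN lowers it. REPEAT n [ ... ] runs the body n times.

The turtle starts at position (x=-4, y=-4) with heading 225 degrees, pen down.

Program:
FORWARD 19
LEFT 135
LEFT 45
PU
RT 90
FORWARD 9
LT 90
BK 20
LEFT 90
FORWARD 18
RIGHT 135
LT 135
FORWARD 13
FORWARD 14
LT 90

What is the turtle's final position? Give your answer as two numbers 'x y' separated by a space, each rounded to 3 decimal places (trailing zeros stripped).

Executing turtle program step by step:
Start: pos=(-4,-4), heading=225, pen down
FD 19: (-4,-4) -> (-17.435,-17.435) [heading=225, draw]
LT 135: heading 225 -> 0
LT 45: heading 0 -> 45
PU: pen up
RT 90: heading 45 -> 315
FD 9: (-17.435,-17.435) -> (-11.071,-23.799) [heading=315, move]
LT 90: heading 315 -> 45
BK 20: (-11.071,-23.799) -> (-25.213,-37.941) [heading=45, move]
LT 90: heading 45 -> 135
FD 18: (-25.213,-37.941) -> (-37.941,-25.213) [heading=135, move]
RT 135: heading 135 -> 0
LT 135: heading 0 -> 135
FD 13: (-37.941,-25.213) -> (-47.134,-16.021) [heading=135, move]
FD 14: (-47.134,-16.021) -> (-57.033,-6.121) [heading=135, move]
LT 90: heading 135 -> 225
Final: pos=(-57.033,-6.121), heading=225, 1 segment(s) drawn

Answer: -57.033 -6.121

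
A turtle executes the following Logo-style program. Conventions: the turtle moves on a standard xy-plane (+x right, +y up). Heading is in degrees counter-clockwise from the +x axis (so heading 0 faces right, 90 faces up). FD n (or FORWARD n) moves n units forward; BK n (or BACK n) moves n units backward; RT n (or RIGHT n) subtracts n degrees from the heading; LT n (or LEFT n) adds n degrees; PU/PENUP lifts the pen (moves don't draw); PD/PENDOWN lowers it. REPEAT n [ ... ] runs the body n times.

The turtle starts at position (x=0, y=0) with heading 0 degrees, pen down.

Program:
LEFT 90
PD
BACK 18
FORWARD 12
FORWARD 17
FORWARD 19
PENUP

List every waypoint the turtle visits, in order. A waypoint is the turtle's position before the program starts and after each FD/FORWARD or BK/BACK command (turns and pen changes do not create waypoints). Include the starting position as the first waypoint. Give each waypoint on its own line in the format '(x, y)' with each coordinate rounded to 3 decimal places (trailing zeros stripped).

Answer: (0, 0)
(0, -18)
(0, -6)
(0, 11)
(0, 30)

Derivation:
Executing turtle program step by step:
Start: pos=(0,0), heading=0, pen down
LT 90: heading 0 -> 90
PD: pen down
BK 18: (0,0) -> (0,-18) [heading=90, draw]
FD 12: (0,-18) -> (0,-6) [heading=90, draw]
FD 17: (0,-6) -> (0,11) [heading=90, draw]
FD 19: (0,11) -> (0,30) [heading=90, draw]
PU: pen up
Final: pos=(0,30), heading=90, 4 segment(s) drawn
Waypoints (5 total):
(0, 0)
(0, -18)
(0, -6)
(0, 11)
(0, 30)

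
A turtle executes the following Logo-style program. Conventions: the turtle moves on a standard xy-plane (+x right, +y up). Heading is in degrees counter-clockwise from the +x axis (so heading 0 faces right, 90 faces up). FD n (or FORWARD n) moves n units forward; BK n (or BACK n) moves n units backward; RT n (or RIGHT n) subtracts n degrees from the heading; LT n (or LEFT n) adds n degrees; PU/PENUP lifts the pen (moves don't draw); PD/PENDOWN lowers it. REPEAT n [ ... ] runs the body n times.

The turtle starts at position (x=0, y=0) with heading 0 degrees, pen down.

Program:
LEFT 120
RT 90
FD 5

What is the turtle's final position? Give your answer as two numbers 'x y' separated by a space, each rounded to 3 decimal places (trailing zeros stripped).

Answer: 4.33 2.5

Derivation:
Executing turtle program step by step:
Start: pos=(0,0), heading=0, pen down
LT 120: heading 0 -> 120
RT 90: heading 120 -> 30
FD 5: (0,0) -> (4.33,2.5) [heading=30, draw]
Final: pos=(4.33,2.5), heading=30, 1 segment(s) drawn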